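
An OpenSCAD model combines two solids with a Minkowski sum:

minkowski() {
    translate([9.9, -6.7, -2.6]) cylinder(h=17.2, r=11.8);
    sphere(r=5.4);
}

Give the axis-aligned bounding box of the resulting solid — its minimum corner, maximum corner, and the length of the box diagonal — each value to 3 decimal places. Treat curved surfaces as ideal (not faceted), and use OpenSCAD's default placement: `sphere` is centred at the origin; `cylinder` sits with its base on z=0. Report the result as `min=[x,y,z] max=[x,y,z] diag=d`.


A = translate([9.9, -6.7, -2.6]) cylinder(h=17.2, r=11.8) → bbox [-1.9,-18.5,-2.6] .. [21.7,5.1,14.6]
B = sphere(r=5.4) → bbox [-5.4,-5.4,-5.4] .. [5.4,5.4,5.4]
lo = A.lo+B.lo = [-1.9-5.4, -18.5-5.4, -2.6-5.4] = [-7.300,-23.900,-8.000]
hi = A.hi+B.hi = [21.7+5.4, 5.1+5.4, 14.6+5.4] = [27.100,10.500,20.000]
diag = √(34.4²+34.4²+28²) = √3150.72 = 56.131

min=[-7.300,-23.900,-8.000] max=[27.100,10.500,20.000] diag=56.131


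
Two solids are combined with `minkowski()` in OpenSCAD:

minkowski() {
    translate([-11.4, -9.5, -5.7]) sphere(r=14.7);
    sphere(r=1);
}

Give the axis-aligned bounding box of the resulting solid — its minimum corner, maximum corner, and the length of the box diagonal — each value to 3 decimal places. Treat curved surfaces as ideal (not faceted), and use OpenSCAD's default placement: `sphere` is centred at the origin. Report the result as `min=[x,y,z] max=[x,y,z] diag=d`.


A = translate([-11.4, -9.5, -5.7]) sphere(r=14.7) → bbox [-26.1,-24.2,-20.4] .. [3.3,5.2,9]
B = sphere(r=1) → bbox [-1,-1,-1] .. [1,1,1]
lo = A.lo+B.lo = [-26.1-1, -24.2-1, -20.4-1] = [-27.100,-25.200,-21.400]
hi = A.hi+B.hi = [3.3+1, 5.2+1, 9+1] = [4.300,6.200,10.000]
diag = √(31.4²+31.4²+31.4²) = √2957.88 = 54.386

min=[-27.100,-25.200,-21.400] max=[4.300,6.200,10.000] diag=54.386


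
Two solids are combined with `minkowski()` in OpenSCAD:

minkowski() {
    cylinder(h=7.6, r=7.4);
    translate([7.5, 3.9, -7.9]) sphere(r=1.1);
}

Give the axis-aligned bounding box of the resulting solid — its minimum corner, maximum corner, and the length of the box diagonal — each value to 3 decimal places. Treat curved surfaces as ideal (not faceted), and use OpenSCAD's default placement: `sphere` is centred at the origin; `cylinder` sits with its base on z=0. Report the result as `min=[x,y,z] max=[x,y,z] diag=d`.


A = translate([7.5, 3.9, -7.9]) sphere(r=1.1) → bbox [6.4,2.8,-9] .. [8.6,5,-6.8]
B = cylinder(h=7.6, r=7.4) → bbox [-7.4,-7.4,0] .. [7.4,7.4,7.6]
lo = A.lo+B.lo = [6.4-7.4, 2.8-7.4, -9+0] = [-1.000,-4.600,-9.000]
hi = A.hi+B.hi = [8.6+7.4, 5+7.4, -6.8+7.6] = [16.000,12.400,0.800]
diag = √(17²+17²+9.8²) = √674.04 = 25.962

min=[-1.000,-4.600,-9.000] max=[16.000,12.400,0.800] diag=25.962


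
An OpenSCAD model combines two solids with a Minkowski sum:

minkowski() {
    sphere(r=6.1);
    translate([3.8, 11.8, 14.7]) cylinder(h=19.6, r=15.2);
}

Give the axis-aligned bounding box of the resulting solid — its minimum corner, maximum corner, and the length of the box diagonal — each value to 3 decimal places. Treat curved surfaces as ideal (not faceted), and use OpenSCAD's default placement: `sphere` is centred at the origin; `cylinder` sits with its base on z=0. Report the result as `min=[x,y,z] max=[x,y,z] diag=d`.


A = translate([3.8, 11.8, 14.7]) cylinder(h=19.6, r=15.2) → bbox [-11.4,-3.4,14.7] .. [19,27,34.3]
B = sphere(r=6.1) → bbox [-6.1,-6.1,-6.1] .. [6.1,6.1,6.1]
lo = A.lo+B.lo = [-11.4-6.1, -3.4-6.1, 14.7-6.1] = [-17.500,-9.500,8.600]
hi = A.hi+B.hi = [19+6.1, 27+6.1, 34.3+6.1] = [25.100,33.100,40.400]
diag = √(42.6²+42.6²+31.8²) = √4640.76 = 68.123

min=[-17.500,-9.500,8.600] max=[25.100,33.100,40.400] diag=68.123


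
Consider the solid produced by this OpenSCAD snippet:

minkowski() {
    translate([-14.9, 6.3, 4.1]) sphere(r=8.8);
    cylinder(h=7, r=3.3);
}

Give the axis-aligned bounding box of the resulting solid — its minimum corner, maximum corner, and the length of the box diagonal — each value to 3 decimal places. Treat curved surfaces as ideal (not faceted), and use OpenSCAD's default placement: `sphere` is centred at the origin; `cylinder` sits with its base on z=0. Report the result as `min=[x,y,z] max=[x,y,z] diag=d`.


min=[-27.000,-5.800,-4.700] max=[-2.800,18.400,19.900] diag=42.148

A = translate([-14.9, 6.3, 4.1]) sphere(r=8.8) → bbox [-23.7,-2.5,-4.7] .. [-6.1,15.1,12.9]
B = cylinder(h=7, r=3.3) → bbox [-3.3,-3.3,0] .. [3.3,3.3,7]
lo = A.lo+B.lo = [-23.7-3.3, -2.5-3.3, -4.7+0] = [-27.000,-5.800,-4.700]
hi = A.hi+B.hi = [-6.1+3.3, 15.1+3.3, 12.9+7] = [-2.800,18.400,19.900]
diag = √(24.2²+24.2²+24.6²) = √1776.44 = 42.148


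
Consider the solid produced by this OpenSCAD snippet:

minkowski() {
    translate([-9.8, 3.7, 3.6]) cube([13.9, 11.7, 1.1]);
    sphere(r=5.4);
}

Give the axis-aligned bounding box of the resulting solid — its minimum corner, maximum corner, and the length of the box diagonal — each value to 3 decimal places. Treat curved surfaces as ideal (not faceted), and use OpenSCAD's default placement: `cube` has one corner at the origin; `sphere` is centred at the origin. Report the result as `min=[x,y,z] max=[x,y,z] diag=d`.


min=[-15.200,-1.700,-1.800] max=[9.500,20.800,10.100] diag=35.468

A = translate([-9.8, 3.7, 3.6]) cube([13.9, 11.7, 1.1]) → bbox [-9.8,3.7,3.6] .. [4.1,15.4,4.7]
B = sphere(r=5.4) → bbox [-5.4,-5.4,-5.4] .. [5.4,5.4,5.4]
lo = A.lo+B.lo = [-9.8-5.4, 3.7-5.4, 3.6-5.4] = [-15.200,-1.700,-1.800]
hi = A.hi+B.hi = [4.1+5.4, 15.4+5.4, 4.7+5.4] = [9.500,20.800,10.100]
diag = √(24.7²+22.5²+11.9²) = √1257.95 = 35.468


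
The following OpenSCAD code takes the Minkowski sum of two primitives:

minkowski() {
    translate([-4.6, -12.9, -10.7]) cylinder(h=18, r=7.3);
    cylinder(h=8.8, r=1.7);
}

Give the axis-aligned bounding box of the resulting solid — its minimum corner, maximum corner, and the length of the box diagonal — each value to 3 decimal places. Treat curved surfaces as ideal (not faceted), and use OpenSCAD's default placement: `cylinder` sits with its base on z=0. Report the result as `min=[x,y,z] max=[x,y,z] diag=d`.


min=[-13.600,-21.900,-10.700] max=[4.400,-3.900,16.100] diag=36.963

A = translate([-4.6, -12.9, -10.7]) cylinder(h=18, r=7.3) → bbox [-11.9,-20.2,-10.7] .. [2.7,-5.6,7.3]
B = cylinder(h=8.8, r=1.7) → bbox [-1.7,-1.7,0] .. [1.7,1.7,8.8]
lo = A.lo+B.lo = [-11.9-1.7, -20.2-1.7, -10.7+0] = [-13.600,-21.900,-10.700]
hi = A.hi+B.hi = [2.7+1.7, -5.6+1.7, 7.3+8.8] = [4.400,-3.900,16.100]
diag = √(18²+18²+26.8²) = √1366.24 = 36.963


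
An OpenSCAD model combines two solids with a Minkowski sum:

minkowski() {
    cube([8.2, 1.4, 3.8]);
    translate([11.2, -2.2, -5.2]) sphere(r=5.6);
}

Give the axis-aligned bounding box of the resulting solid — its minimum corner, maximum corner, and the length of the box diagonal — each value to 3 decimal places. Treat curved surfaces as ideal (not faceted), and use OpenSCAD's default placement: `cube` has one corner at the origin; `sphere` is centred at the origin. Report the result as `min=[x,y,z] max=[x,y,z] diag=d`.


min=[5.600,-7.800,-10.800] max=[25.000,4.800,4.200] diag=27.570

A = translate([11.2, -2.2, -5.2]) sphere(r=5.6) → bbox [5.6,-7.8,-10.8] .. [16.8,3.4,0.4]
B = cube([8.2, 1.4, 3.8]) → bbox [0,0,0] .. [8.2,1.4,3.8]
lo = A.lo+B.lo = [5.6+0, -7.8+0, -10.8+0] = [5.600,-7.800,-10.800]
hi = A.hi+B.hi = [16.8+8.2, 3.4+1.4, 0.4+3.8] = [25.000,4.800,4.200]
diag = √(19.4²+12.6²+15²) = √760.12 = 27.570


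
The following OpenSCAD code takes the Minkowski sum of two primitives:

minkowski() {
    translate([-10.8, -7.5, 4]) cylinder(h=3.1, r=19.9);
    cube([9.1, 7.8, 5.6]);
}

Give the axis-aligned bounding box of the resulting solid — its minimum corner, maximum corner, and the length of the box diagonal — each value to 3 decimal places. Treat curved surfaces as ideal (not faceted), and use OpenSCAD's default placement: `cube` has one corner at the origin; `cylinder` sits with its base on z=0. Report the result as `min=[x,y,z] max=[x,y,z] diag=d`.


min=[-30.700,-27.400,4.000] max=[18.200,20.200,12.700] diag=68.794

A = translate([-10.8, -7.5, 4]) cylinder(h=3.1, r=19.9) → bbox [-30.7,-27.4,4] .. [9.1,12.4,7.1]
B = cube([9.1, 7.8, 5.6]) → bbox [0,0,0] .. [9.1,7.8,5.6]
lo = A.lo+B.lo = [-30.7+0, -27.4+0, 4+0] = [-30.700,-27.400,4.000]
hi = A.hi+B.hi = [9.1+9.1, 12.4+7.8, 7.1+5.6] = [18.200,20.200,12.700]
diag = √(48.9²+47.6²+8.7²) = √4732.66 = 68.794


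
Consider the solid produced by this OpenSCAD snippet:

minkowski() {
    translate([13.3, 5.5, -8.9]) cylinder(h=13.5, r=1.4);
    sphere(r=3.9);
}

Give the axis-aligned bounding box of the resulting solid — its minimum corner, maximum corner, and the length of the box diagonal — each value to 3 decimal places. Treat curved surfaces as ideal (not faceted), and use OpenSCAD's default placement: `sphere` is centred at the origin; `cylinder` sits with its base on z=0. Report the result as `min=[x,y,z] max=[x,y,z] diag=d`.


A = translate([13.3, 5.5, -8.9]) cylinder(h=13.5, r=1.4) → bbox [11.9,4.1,-8.9] .. [14.7,6.9,4.6]
B = sphere(r=3.9) → bbox [-3.9,-3.9,-3.9] .. [3.9,3.9,3.9]
lo = A.lo+B.lo = [11.9-3.9, 4.1-3.9, -8.9-3.9] = [8.000,0.200,-12.800]
hi = A.hi+B.hi = [14.7+3.9, 6.9+3.9, 4.6+3.9] = [18.600,10.800,8.500]
diag = √(10.6²+10.6²+21.3²) = √678.41 = 26.046

min=[8.000,0.200,-12.800] max=[18.600,10.800,8.500] diag=26.046


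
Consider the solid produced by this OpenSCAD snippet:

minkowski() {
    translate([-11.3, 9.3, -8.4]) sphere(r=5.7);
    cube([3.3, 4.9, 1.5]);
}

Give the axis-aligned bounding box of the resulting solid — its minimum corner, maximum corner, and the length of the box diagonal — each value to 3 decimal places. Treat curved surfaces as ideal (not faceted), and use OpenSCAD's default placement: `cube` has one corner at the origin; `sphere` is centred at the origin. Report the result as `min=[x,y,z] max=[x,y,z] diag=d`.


min=[-17.000,3.600,-14.100] max=[-2.300,19.900,-1.200] diag=25.460

A = translate([-11.3, 9.3, -8.4]) sphere(r=5.7) → bbox [-17,3.6,-14.1] .. [-5.6,15,-2.7]
B = cube([3.3, 4.9, 1.5]) → bbox [0,0,0] .. [3.3,4.9,1.5]
lo = A.lo+B.lo = [-17+0, 3.6+0, -14.1+0] = [-17.000,3.600,-14.100]
hi = A.hi+B.hi = [-5.6+3.3, 15+4.9, -2.7+1.5] = [-2.300,19.900,-1.200]
diag = √(14.7²+16.3²+12.9²) = √648.19 = 25.460


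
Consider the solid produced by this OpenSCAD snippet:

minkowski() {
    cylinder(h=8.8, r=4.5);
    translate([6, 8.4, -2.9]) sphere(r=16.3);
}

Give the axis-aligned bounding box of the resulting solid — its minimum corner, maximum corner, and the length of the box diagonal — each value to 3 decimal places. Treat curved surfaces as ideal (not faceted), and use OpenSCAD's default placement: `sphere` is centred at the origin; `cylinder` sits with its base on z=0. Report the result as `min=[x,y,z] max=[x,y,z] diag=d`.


A = translate([6, 8.4, -2.9]) sphere(r=16.3) → bbox [-10.3,-7.9,-19.2] .. [22.3,24.7,13.4]
B = cylinder(h=8.8, r=4.5) → bbox [-4.5,-4.5,0] .. [4.5,4.5,8.8]
lo = A.lo+B.lo = [-10.3-4.5, -7.9-4.5, -19.2+0] = [-14.800,-12.400,-19.200]
hi = A.hi+B.hi = [22.3+4.5, 24.7+4.5, 13.4+8.8] = [26.800,29.200,22.200]
diag = √(41.6²+41.6²+41.4²) = √5175.08 = 71.938

min=[-14.800,-12.400,-19.200] max=[26.800,29.200,22.200] diag=71.938


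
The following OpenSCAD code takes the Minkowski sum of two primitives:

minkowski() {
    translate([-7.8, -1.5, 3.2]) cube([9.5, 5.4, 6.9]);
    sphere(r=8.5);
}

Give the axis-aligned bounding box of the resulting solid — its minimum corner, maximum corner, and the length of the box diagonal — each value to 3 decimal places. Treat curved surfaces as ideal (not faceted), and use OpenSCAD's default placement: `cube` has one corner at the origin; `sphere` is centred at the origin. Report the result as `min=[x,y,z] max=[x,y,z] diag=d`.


A = translate([-7.8, -1.5, 3.2]) cube([9.5, 5.4, 6.9]) → bbox [-7.8,-1.5,3.2] .. [1.7,3.9,10.1]
B = sphere(r=8.5) → bbox [-8.5,-8.5,-8.5] .. [8.5,8.5,8.5]
lo = A.lo+B.lo = [-7.8-8.5, -1.5-8.5, 3.2-8.5] = [-16.300,-10.000,-5.300]
hi = A.hi+B.hi = [1.7+8.5, 3.9+8.5, 10.1+8.5] = [10.200,12.400,18.600]
diag = √(26.5²+22.4²+23.9²) = √1775.22 = 42.133

min=[-16.300,-10.000,-5.300] max=[10.200,12.400,18.600] diag=42.133


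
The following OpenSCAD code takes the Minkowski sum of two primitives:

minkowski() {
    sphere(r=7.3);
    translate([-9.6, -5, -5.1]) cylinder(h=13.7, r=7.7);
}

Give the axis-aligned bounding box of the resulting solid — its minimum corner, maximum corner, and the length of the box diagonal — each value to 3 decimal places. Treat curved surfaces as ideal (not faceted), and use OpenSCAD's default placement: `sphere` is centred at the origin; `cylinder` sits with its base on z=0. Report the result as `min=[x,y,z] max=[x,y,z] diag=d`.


min=[-24.600,-20.000,-12.400] max=[5.400,10.000,15.900] diag=50.999

A = translate([-9.6, -5, -5.1]) cylinder(h=13.7, r=7.7) → bbox [-17.3,-12.7,-5.1] .. [-1.9,2.7,8.6]
B = sphere(r=7.3) → bbox [-7.3,-7.3,-7.3] .. [7.3,7.3,7.3]
lo = A.lo+B.lo = [-17.3-7.3, -12.7-7.3, -5.1-7.3] = [-24.600,-20.000,-12.400]
hi = A.hi+B.hi = [-1.9+7.3, 2.7+7.3, 8.6+7.3] = [5.400,10.000,15.900]
diag = √(30²+30²+28.3²) = √2600.89 = 50.999


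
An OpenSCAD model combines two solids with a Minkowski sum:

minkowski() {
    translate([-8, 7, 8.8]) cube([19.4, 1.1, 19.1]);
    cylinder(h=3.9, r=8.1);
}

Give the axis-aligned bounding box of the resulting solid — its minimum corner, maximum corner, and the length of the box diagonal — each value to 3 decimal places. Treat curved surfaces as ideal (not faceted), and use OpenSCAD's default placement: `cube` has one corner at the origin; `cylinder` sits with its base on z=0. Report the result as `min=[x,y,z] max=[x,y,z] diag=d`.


min=[-16.100,-1.100,8.800] max=[19.500,16.200,31.800] diag=45.778

A = translate([-8, 7, 8.8]) cube([19.4, 1.1, 19.1]) → bbox [-8,7,8.8] .. [11.4,8.1,27.9]
B = cylinder(h=3.9, r=8.1) → bbox [-8.1,-8.1,0] .. [8.1,8.1,3.9]
lo = A.lo+B.lo = [-8-8.1, 7-8.1, 8.8+0] = [-16.100,-1.100,8.800]
hi = A.hi+B.hi = [11.4+8.1, 8.1+8.1, 27.9+3.9] = [19.500,16.200,31.800]
diag = √(35.6²+17.3²+23²) = √2095.65 = 45.778


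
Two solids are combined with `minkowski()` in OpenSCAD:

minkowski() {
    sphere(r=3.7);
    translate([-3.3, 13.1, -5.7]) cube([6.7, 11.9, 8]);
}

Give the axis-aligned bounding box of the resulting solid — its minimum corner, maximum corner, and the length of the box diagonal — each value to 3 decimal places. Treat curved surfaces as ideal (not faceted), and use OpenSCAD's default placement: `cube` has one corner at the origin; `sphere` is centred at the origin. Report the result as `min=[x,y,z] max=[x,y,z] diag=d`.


A = translate([-3.3, 13.1, -5.7]) cube([6.7, 11.9, 8]) → bbox [-3.3,13.1,-5.7] .. [3.4,25,2.3]
B = sphere(r=3.7) → bbox [-3.7,-3.7,-3.7] .. [3.7,3.7,3.7]
lo = A.lo+B.lo = [-3.3-3.7, 13.1-3.7, -5.7-3.7] = [-7.000,9.400,-9.400]
hi = A.hi+B.hi = [3.4+3.7, 25+3.7, 2.3+3.7] = [7.100,28.700,6.000]
diag = √(14.1²+19.3²+15.4²) = √808.46 = 28.433

min=[-7.000,9.400,-9.400] max=[7.100,28.700,6.000] diag=28.433


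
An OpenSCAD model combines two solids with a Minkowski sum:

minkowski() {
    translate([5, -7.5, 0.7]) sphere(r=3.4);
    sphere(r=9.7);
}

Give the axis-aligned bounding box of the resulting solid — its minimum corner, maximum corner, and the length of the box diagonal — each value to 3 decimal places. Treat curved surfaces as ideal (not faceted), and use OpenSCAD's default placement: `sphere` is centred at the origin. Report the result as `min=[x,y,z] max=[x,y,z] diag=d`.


min=[-8.100,-20.600,-12.400] max=[18.100,5.600,13.800] diag=45.380

A = translate([5, -7.5, 0.7]) sphere(r=3.4) → bbox [1.6,-10.9,-2.7] .. [8.4,-4.1,4.1]
B = sphere(r=9.7) → bbox [-9.7,-9.7,-9.7] .. [9.7,9.7,9.7]
lo = A.lo+B.lo = [1.6-9.7, -10.9-9.7, -2.7-9.7] = [-8.100,-20.600,-12.400]
hi = A.hi+B.hi = [8.4+9.7, -4.1+9.7, 4.1+9.7] = [18.100,5.600,13.800]
diag = √(26.2²+26.2²+26.2²) = √2059.32 = 45.380


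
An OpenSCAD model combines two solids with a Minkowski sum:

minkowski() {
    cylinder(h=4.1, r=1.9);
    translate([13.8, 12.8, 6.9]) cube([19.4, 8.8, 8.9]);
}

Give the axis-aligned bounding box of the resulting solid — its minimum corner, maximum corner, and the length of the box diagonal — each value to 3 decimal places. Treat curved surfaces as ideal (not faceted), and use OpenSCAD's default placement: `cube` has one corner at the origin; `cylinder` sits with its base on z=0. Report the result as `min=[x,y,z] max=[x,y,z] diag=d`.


A = translate([13.8, 12.8, 6.9]) cube([19.4, 8.8, 8.9]) → bbox [13.8,12.8,6.9] .. [33.2,21.6,15.8]
B = cylinder(h=4.1, r=1.9) → bbox [-1.9,-1.9,0] .. [1.9,1.9,4.1]
lo = A.lo+B.lo = [13.8-1.9, 12.8-1.9, 6.9+0] = [11.900,10.900,6.900]
hi = A.hi+B.hi = [33.2+1.9, 21.6+1.9, 15.8+4.1] = [35.100,23.500,19.900]
diag = √(23.2²+12.6²+13²) = √866 = 29.428

min=[11.900,10.900,6.900] max=[35.100,23.500,19.900] diag=29.428


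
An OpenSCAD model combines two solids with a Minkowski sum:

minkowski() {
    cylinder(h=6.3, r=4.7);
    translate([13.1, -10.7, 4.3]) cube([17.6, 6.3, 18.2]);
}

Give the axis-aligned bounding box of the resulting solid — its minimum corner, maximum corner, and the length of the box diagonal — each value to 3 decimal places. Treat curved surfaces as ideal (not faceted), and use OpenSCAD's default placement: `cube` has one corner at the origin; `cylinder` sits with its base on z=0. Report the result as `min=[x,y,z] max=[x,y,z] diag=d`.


A = translate([13.1, -10.7, 4.3]) cube([17.6, 6.3, 18.2]) → bbox [13.1,-10.7,4.3] .. [30.7,-4.4,22.5]
B = cylinder(h=6.3, r=4.7) → bbox [-4.7,-4.7,0] .. [4.7,4.7,6.3]
lo = A.lo+B.lo = [13.1-4.7, -10.7-4.7, 4.3+0] = [8.400,-15.400,4.300]
hi = A.hi+B.hi = [30.7+4.7, -4.4+4.7, 22.5+6.3] = [35.400,0.300,28.800]
diag = √(27²+15.7²+24.5²) = √1575.74 = 39.696

min=[8.400,-15.400,4.300] max=[35.400,0.300,28.800] diag=39.696


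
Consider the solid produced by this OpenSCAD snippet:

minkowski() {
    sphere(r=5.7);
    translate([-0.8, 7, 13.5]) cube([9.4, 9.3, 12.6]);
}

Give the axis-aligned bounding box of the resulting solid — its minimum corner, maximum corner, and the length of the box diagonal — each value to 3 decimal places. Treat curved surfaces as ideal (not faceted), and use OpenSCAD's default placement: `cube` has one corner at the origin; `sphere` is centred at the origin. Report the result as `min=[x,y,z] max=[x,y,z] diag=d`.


A = translate([-0.8, 7, 13.5]) cube([9.4, 9.3, 12.6]) → bbox [-0.8,7,13.5] .. [8.6,16.3,26.1]
B = sphere(r=5.7) → bbox [-5.7,-5.7,-5.7] .. [5.7,5.7,5.7]
lo = A.lo+B.lo = [-0.8-5.7, 7-5.7, 13.5-5.7] = [-6.500,1.300,7.800]
hi = A.hi+B.hi = [8.6+5.7, 16.3+5.7, 26.1+5.7] = [14.300,22.000,31.800]
diag = √(20.8²+20.7²+24²) = √1437.13 = 37.909

min=[-6.500,1.300,7.800] max=[14.300,22.000,31.800] diag=37.909


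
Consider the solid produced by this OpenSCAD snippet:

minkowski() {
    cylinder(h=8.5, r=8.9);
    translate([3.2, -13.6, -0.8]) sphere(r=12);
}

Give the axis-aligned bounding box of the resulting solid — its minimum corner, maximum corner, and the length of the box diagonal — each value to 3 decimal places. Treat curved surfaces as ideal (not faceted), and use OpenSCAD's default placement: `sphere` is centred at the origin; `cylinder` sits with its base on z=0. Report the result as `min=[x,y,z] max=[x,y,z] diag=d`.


A = translate([3.2, -13.6, -0.8]) sphere(r=12) → bbox [-8.8,-25.6,-12.8] .. [15.2,-1.6,11.2]
B = cylinder(h=8.5, r=8.9) → bbox [-8.9,-8.9,0] .. [8.9,8.9,8.5]
lo = A.lo+B.lo = [-8.8-8.9, -25.6-8.9, -12.8+0] = [-17.700,-34.500,-12.800]
hi = A.hi+B.hi = [15.2+8.9, -1.6+8.9, 11.2+8.5] = [24.100,7.300,19.700]
diag = √(41.8²+41.8²+32.5²) = √4550.73 = 67.459

min=[-17.700,-34.500,-12.800] max=[24.100,7.300,19.700] diag=67.459


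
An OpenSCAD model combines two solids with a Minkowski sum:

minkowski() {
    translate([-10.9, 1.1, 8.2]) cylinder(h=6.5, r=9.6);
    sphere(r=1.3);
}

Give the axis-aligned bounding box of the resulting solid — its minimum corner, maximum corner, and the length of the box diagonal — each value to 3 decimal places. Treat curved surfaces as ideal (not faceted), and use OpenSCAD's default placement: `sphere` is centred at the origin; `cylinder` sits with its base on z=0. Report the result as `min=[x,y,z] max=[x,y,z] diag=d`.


A = translate([-10.9, 1.1, 8.2]) cylinder(h=6.5, r=9.6) → bbox [-20.5,-8.5,8.2] .. [-1.3,10.7,14.7]
B = sphere(r=1.3) → bbox [-1.3,-1.3,-1.3] .. [1.3,1.3,1.3]
lo = A.lo+B.lo = [-20.5-1.3, -8.5-1.3, 8.2-1.3] = [-21.800,-9.800,6.900]
hi = A.hi+B.hi = [-1.3+1.3, 10.7+1.3, 14.7+1.3] = [0.000,12.000,16.000]
diag = √(21.8²+21.8²+9.1²) = √1033.29 = 32.145

min=[-21.800,-9.800,6.900] max=[0.000,12.000,16.000] diag=32.145


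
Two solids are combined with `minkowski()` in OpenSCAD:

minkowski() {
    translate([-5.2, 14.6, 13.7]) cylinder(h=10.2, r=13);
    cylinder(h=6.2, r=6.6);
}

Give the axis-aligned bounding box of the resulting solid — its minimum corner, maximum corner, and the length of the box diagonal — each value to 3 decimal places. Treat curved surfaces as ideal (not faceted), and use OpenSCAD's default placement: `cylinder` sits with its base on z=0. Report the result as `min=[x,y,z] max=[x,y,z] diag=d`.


A = translate([-5.2, 14.6, 13.7]) cylinder(h=10.2, r=13) → bbox [-18.2,1.6,13.7] .. [7.8,27.6,23.9]
B = cylinder(h=6.2, r=6.6) → bbox [-6.6,-6.6,0] .. [6.6,6.6,6.2]
lo = A.lo+B.lo = [-18.2-6.6, 1.6-6.6, 13.7+0] = [-24.800,-5.000,13.700]
hi = A.hi+B.hi = [7.8+6.6, 27.6+6.6, 23.9+6.2] = [14.400,34.200,30.100]
diag = √(39.2²+39.2²+16.4²) = √3342.24 = 57.812

min=[-24.800,-5.000,13.700] max=[14.400,34.200,30.100] diag=57.812


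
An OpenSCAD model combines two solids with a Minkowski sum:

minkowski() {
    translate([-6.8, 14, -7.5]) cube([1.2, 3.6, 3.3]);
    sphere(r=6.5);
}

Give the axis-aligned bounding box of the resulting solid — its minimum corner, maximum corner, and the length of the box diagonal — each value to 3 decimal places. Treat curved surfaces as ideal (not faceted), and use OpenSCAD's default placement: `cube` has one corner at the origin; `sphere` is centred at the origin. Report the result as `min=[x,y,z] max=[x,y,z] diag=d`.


A = translate([-6.8, 14, -7.5]) cube([1.2, 3.6, 3.3]) → bbox [-6.8,14,-7.5] .. [-5.6,17.6,-4.2]
B = sphere(r=6.5) → bbox [-6.5,-6.5,-6.5] .. [6.5,6.5,6.5]
lo = A.lo+B.lo = [-6.8-6.5, 14-6.5, -7.5-6.5] = [-13.300,7.500,-14.000]
hi = A.hi+B.hi = [-5.6+6.5, 17.6+6.5, -4.2+6.5] = [0.900,24.100,2.300]
diag = √(14.2²+16.6²+16.3²) = √742.89 = 27.256

min=[-13.300,7.500,-14.000] max=[0.900,24.100,2.300] diag=27.256


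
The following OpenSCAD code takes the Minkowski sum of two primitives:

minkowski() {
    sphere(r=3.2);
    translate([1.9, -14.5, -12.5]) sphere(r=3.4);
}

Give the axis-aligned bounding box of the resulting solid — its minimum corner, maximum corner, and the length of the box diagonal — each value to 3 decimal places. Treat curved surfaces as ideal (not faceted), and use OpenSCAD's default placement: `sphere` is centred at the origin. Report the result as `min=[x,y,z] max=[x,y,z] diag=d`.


min=[-4.700,-21.100,-19.100] max=[8.500,-7.900,-5.900] diag=22.863

A = translate([1.9, -14.5, -12.5]) sphere(r=3.4) → bbox [-1.5,-17.9,-15.9] .. [5.3,-11.1,-9.1]
B = sphere(r=3.2) → bbox [-3.2,-3.2,-3.2] .. [3.2,3.2,3.2]
lo = A.lo+B.lo = [-1.5-3.2, -17.9-3.2, -15.9-3.2] = [-4.700,-21.100,-19.100]
hi = A.hi+B.hi = [5.3+3.2, -11.1+3.2, -9.1+3.2] = [8.500,-7.900,-5.900]
diag = √(13.2²+13.2²+13.2²) = √522.72 = 22.863


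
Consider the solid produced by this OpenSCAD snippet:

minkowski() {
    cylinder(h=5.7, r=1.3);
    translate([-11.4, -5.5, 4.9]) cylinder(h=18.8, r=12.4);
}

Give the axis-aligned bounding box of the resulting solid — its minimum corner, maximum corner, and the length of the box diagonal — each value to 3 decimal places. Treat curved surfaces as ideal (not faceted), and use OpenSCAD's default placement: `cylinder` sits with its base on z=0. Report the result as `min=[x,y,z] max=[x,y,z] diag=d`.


A = translate([-11.4, -5.5, 4.9]) cylinder(h=18.8, r=12.4) → bbox [-23.8,-17.9,4.9] .. [1,6.9,23.7]
B = cylinder(h=5.7, r=1.3) → bbox [-1.3,-1.3,0] .. [1.3,1.3,5.7]
lo = A.lo+B.lo = [-23.8-1.3, -17.9-1.3, 4.9+0] = [-25.100,-19.200,4.900]
hi = A.hi+B.hi = [1+1.3, 6.9+1.3, 23.7+5.7] = [2.300,8.200,29.400]
diag = √(27.4²+27.4²+24.5²) = √2101.77 = 45.845

min=[-25.100,-19.200,4.900] max=[2.300,8.200,29.400] diag=45.845


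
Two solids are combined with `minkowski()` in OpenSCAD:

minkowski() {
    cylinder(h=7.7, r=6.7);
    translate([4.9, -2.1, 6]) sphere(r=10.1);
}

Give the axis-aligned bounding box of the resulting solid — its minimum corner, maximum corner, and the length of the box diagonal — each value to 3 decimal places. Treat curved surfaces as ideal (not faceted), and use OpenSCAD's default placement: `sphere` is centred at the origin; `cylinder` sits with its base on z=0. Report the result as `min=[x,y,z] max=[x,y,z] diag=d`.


A = translate([4.9, -2.1, 6]) sphere(r=10.1) → bbox [-5.2,-12.2,-4.1] .. [15,8,16.1]
B = cylinder(h=7.7, r=6.7) → bbox [-6.7,-6.7,0] .. [6.7,6.7,7.7]
lo = A.lo+B.lo = [-5.2-6.7, -12.2-6.7, -4.1+0] = [-11.900,-18.900,-4.100]
hi = A.hi+B.hi = [15+6.7, 8+6.7, 16.1+7.7] = [21.700,14.700,23.800]
diag = √(33.6²+33.6²+27.9²) = √3036.33 = 55.103

min=[-11.900,-18.900,-4.100] max=[21.700,14.700,23.800] diag=55.103


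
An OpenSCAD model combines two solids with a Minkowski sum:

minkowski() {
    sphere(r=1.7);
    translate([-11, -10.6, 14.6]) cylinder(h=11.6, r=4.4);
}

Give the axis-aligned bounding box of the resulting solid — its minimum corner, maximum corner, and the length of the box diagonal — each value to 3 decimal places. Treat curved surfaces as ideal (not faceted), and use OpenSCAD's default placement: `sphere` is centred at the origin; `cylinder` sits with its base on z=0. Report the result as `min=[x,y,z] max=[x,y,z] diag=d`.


min=[-17.100,-16.700,12.900] max=[-4.900,-4.500,27.900] diag=22.862

A = translate([-11, -10.6, 14.6]) cylinder(h=11.6, r=4.4) → bbox [-15.4,-15,14.6] .. [-6.6,-6.2,26.2]
B = sphere(r=1.7) → bbox [-1.7,-1.7,-1.7] .. [1.7,1.7,1.7]
lo = A.lo+B.lo = [-15.4-1.7, -15-1.7, 14.6-1.7] = [-17.100,-16.700,12.900]
hi = A.hi+B.hi = [-6.6+1.7, -6.2+1.7, 26.2+1.7] = [-4.900,-4.500,27.900]
diag = √(12.2²+12.2²+15²) = √522.68 = 22.862


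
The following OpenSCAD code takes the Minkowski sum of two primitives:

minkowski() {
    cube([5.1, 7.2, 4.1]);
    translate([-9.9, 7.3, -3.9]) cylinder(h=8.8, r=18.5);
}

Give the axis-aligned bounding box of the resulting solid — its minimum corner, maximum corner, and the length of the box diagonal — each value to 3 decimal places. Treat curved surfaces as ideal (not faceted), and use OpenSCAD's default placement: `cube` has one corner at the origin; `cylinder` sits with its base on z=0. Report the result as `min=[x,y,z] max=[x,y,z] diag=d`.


A = translate([-9.9, 7.3, -3.9]) cylinder(h=8.8, r=18.5) → bbox [-28.4,-11.2,-3.9] .. [8.6,25.8,4.9]
B = cube([5.1, 7.2, 4.1]) → bbox [0,0,0] .. [5.1,7.2,4.1]
lo = A.lo+B.lo = [-28.4+0, -11.2+0, -3.9+0] = [-28.400,-11.200,-3.900]
hi = A.hi+B.hi = [8.6+5.1, 25.8+7.2, 4.9+4.1] = [13.700,33.000,9.000]
diag = √(42.1²+44.2²+12.9²) = √3892.46 = 62.390

min=[-28.400,-11.200,-3.900] max=[13.700,33.000,9.000] diag=62.390


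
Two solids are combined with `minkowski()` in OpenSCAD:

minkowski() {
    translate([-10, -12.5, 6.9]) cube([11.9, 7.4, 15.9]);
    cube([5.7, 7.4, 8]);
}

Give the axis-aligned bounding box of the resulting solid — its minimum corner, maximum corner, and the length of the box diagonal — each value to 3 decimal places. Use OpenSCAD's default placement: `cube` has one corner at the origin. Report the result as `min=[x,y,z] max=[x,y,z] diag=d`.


min=[-10.000,-12.500,6.900] max=[7.600,2.300,30.800] diag=33.166

A = translate([-10, -12.5, 6.9]) cube([11.9, 7.4, 15.9]) → bbox [-10,-12.5,6.9] .. [1.9,-5.1,22.8]
B = cube([5.7, 7.4, 8]) → bbox [0,0,0] .. [5.7,7.4,8]
lo = A.lo+B.lo = [-10+0, -12.5+0, 6.9+0] = [-10.000,-12.500,6.900]
hi = A.hi+B.hi = [1.9+5.7, -5.1+7.4, 22.8+8] = [7.600,2.300,30.800]
diag = √(17.6²+14.8²+23.9²) = √1100.01 = 33.166


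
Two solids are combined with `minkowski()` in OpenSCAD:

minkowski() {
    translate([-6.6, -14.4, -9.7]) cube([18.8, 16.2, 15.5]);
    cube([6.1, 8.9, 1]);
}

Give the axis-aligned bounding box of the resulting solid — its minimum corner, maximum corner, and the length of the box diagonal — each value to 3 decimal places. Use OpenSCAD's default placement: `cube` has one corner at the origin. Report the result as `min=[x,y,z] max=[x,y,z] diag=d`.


A = translate([-6.6, -14.4, -9.7]) cube([18.8, 16.2, 15.5]) → bbox [-6.6,-14.4,-9.7] .. [12.2,1.8,5.8]
B = cube([6.1, 8.9, 1]) → bbox [0,0,0] .. [6.1,8.9,1]
lo = A.lo+B.lo = [-6.6+0, -14.4+0, -9.7+0] = [-6.600,-14.400,-9.700]
hi = A.hi+B.hi = [12.2+6.1, 1.8+8.9, 5.8+1] = [18.300,10.700,6.800]
diag = √(24.9²+25.1²+16.5²) = √1522.27 = 39.016

min=[-6.600,-14.400,-9.700] max=[18.300,10.700,6.800] diag=39.016


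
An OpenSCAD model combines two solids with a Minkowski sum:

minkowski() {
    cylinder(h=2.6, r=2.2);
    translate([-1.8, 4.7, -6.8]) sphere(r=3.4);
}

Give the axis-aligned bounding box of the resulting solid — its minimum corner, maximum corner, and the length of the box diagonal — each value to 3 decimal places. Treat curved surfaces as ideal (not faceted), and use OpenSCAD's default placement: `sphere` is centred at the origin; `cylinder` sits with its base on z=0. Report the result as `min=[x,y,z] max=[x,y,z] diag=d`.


A = translate([-1.8, 4.7, -6.8]) sphere(r=3.4) → bbox [-5.2,1.3,-10.2] .. [1.6,8.1,-3.4]
B = cylinder(h=2.6, r=2.2) → bbox [-2.2,-2.2,0] .. [2.2,2.2,2.6]
lo = A.lo+B.lo = [-5.2-2.2, 1.3-2.2, -10.2+0] = [-7.400,-0.900,-10.200]
hi = A.hi+B.hi = [1.6+2.2, 8.1+2.2, -3.4+2.6] = [3.800,10.300,-0.800]
diag = √(11.2²+11.2²+9.4²) = √339.24 = 18.418

min=[-7.400,-0.900,-10.200] max=[3.800,10.300,-0.800] diag=18.418


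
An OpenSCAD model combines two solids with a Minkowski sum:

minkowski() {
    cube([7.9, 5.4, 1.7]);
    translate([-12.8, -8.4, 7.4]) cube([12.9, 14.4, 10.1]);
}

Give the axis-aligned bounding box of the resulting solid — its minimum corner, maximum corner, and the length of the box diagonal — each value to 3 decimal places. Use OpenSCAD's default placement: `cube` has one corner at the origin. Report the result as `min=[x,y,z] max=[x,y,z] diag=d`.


A = translate([-12.8, -8.4, 7.4]) cube([12.9, 14.4, 10.1]) → bbox [-12.8,-8.4,7.4] .. [0.1,6,17.5]
B = cube([7.9, 5.4, 1.7]) → bbox [0,0,0] .. [7.9,5.4,1.7]
lo = A.lo+B.lo = [-12.8+0, -8.4+0, 7.4+0] = [-12.800,-8.400,7.400]
hi = A.hi+B.hi = [0.1+7.9, 6+5.4, 17.5+1.7] = [8.000,11.400,19.200]
diag = √(20.8²+19.8²+11.8²) = √963.92 = 31.047

min=[-12.800,-8.400,7.400] max=[8.000,11.400,19.200] diag=31.047


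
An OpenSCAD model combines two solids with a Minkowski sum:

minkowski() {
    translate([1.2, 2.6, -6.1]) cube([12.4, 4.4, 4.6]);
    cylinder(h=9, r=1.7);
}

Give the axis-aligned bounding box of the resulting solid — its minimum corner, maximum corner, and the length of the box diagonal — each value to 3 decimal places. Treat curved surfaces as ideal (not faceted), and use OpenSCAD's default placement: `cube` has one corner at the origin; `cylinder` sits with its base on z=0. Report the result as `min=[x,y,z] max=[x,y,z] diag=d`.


A = translate([1.2, 2.6, -6.1]) cube([12.4, 4.4, 4.6]) → bbox [1.2,2.6,-6.1] .. [13.6,7,-1.5]
B = cylinder(h=9, r=1.7) → bbox [-1.7,-1.7,0] .. [1.7,1.7,9]
lo = A.lo+B.lo = [1.2-1.7, 2.6-1.7, -6.1+0] = [-0.500,0.900,-6.100]
hi = A.hi+B.hi = [13.6+1.7, 7+1.7, -1.5+9] = [15.300,8.700,7.500]
diag = √(15.8²+7.8²+13.6²) = √495.44 = 22.258

min=[-0.500,0.900,-6.100] max=[15.300,8.700,7.500] diag=22.258


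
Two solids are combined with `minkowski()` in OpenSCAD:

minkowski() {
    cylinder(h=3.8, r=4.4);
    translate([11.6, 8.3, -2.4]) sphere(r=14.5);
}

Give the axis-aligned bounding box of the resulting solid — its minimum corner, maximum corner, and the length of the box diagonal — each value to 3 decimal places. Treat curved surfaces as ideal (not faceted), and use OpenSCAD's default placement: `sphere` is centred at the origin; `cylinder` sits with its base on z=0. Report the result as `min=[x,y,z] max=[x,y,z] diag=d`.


A = translate([11.6, 8.3, -2.4]) sphere(r=14.5) → bbox [-2.9,-6.2,-16.9] .. [26.1,22.8,12.1]
B = cylinder(h=3.8, r=4.4) → bbox [-4.4,-4.4,0] .. [4.4,4.4,3.8]
lo = A.lo+B.lo = [-2.9-4.4, -6.2-4.4, -16.9+0] = [-7.300,-10.600,-16.900]
hi = A.hi+B.hi = [26.1+4.4, 22.8+4.4, 12.1+3.8] = [30.500,27.200,15.900]
diag = √(37.8²+37.8²+32.8²) = √3933.52 = 62.718

min=[-7.300,-10.600,-16.900] max=[30.500,27.200,15.900] diag=62.718


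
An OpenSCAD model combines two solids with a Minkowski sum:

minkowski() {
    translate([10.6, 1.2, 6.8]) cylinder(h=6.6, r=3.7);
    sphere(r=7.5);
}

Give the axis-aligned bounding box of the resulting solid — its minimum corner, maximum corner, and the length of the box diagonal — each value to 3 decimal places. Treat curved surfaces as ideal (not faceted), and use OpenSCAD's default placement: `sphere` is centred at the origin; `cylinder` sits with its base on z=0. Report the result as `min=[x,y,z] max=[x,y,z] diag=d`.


A = translate([10.6, 1.2, 6.8]) cylinder(h=6.6, r=3.7) → bbox [6.9,-2.5,6.8] .. [14.3,4.9,13.4]
B = sphere(r=7.5) → bbox [-7.5,-7.5,-7.5] .. [7.5,7.5,7.5]
lo = A.lo+B.lo = [6.9-7.5, -2.5-7.5, 6.8-7.5] = [-0.600,-10.000,-0.700]
hi = A.hi+B.hi = [14.3+7.5, 4.9+7.5, 13.4+7.5] = [21.800,12.400,20.900]
diag = √(22.4²+22.4²+21.6²) = √1470.08 = 38.342

min=[-0.600,-10.000,-0.700] max=[21.800,12.400,20.900] diag=38.342


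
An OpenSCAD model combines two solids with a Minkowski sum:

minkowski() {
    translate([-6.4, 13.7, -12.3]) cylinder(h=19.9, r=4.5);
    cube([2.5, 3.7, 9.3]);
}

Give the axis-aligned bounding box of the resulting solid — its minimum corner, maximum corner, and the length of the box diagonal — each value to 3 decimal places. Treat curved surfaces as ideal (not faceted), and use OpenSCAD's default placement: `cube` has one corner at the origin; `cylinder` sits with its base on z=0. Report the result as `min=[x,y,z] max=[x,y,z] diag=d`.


A = translate([-6.4, 13.7, -12.3]) cylinder(h=19.9, r=4.5) → bbox [-10.9,9.2,-12.3] .. [-1.9,18.2,7.6]
B = cube([2.5, 3.7, 9.3]) → bbox [0,0,0] .. [2.5,3.7,9.3]
lo = A.lo+B.lo = [-10.9+0, 9.2+0, -12.3+0] = [-10.900,9.200,-12.300]
hi = A.hi+B.hi = [-1.9+2.5, 18.2+3.7, 7.6+9.3] = [0.600,21.900,16.900]
diag = √(11.5²+12.7²+29.2²) = √1146.18 = 33.855

min=[-10.900,9.200,-12.300] max=[0.600,21.900,16.900] diag=33.855


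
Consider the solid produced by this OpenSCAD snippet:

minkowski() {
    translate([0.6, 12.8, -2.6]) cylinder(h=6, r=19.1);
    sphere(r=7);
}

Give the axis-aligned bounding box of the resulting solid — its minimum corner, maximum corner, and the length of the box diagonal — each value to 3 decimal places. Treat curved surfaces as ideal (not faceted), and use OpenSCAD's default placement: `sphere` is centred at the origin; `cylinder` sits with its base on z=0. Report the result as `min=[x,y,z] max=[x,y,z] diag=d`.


min=[-25.500,-13.300,-9.600] max=[26.700,38.900,10.400] diag=76.483

A = translate([0.6, 12.8, -2.6]) cylinder(h=6, r=19.1) → bbox [-18.5,-6.3,-2.6] .. [19.7,31.9,3.4]
B = sphere(r=7) → bbox [-7,-7,-7] .. [7,7,7]
lo = A.lo+B.lo = [-18.5-7, -6.3-7, -2.6-7] = [-25.500,-13.300,-9.600]
hi = A.hi+B.hi = [19.7+7, 31.9+7, 3.4+7] = [26.700,38.900,10.400]
diag = √(52.2²+52.2²+20²) = √5849.68 = 76.483


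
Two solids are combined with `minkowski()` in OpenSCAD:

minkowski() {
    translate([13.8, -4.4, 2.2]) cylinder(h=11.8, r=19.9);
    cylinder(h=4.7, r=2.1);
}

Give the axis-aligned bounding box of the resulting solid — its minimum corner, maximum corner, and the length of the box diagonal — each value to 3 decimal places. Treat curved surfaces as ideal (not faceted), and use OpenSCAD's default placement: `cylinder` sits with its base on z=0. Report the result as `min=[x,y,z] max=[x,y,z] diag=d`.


min=[-8.200,-26.400,2.200] max=[35.800,17.600,18.700] diag=64.376

A = translate([13.8, -4.4, 2.2]) cylinder(h=11.8, r=19.9) → bbox [-6.1,-24.3,2.2] .. [33.7,15.5,14]
B = cylinder(h=4.7, r=2.1) → bbox [-2.1,-2.1,0] .. [2.1,2.1,4.7]
lo = A.lo+B.lo = [-6.1-2.1, -24.3-2.1, 2.2+0] = [-8.200,-26.400,2.200]
hi = A.hi+B.hi = [33.7+2.1, 15.5+2.1, 14+4.7] = [35.800,17.600,18.700]
diag = √(44²+44²+16.5²) = √4144.25 = 64.376


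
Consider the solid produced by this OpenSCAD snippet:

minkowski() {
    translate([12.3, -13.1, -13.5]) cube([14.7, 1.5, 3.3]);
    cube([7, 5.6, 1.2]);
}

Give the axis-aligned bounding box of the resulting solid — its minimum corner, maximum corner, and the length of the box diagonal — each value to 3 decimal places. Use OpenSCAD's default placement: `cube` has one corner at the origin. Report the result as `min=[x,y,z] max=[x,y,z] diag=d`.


min=[12.300,-13.100,-13.500] max=[34.000,-6.000,-9.000] diag=23.271

A = translate([12.3, -13.1, -13.5]) cube([14.7, 1.5, 3.3]) → bbox [12.3,-13.1,-13.5] .. [27,-11.6,-10.2]
B = cube([7, 5.6, 1.2]) → bbox [0,0,0] .. [7,5.6,1.2]
lo = A.lo+B.lo = [12.3+0, -13.1+0, -13.5+0] = [12.300,-13.100,-13.500]
hi = A.hi+B.hi = [27+7, -11.6+5.6, -10.2+1.2] = [34.000,-6.000,-9.000]
diag = √(21.7²+7.1²+4.5²) = √541.55 = 23.271


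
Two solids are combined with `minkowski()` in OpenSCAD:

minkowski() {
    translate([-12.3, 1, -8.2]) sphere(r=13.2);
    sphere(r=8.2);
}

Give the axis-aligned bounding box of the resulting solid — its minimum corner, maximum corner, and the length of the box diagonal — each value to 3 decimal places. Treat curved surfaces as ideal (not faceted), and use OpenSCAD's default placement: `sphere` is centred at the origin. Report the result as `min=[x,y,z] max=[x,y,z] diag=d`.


A = translate([-12.3, 1, -8.2]) sphere(r=13.2) → bbox [-25.5,-12.2,-21.4] .. [0.9,14.2,5]
B = sphere(r=8.2) → bbox [-8.2,-8.2,-8.2] .. [8.2,8.2,8.2]
lo = A.lo+B.lo = [-25.5-8.2, -12.2-8.2, -21.4-8.2] = [-33.700,-20.400,-29.600]
hi = A.hi+B.hi = [0.9+8.2, 14.2+8.2, 5+8.2] = [9.100,22.400,13.200]
diag = √(42.8²+42.8²+42.8²) = √5495.52 = 74.132

min=[-33.700,-20.400,-29.600] max=[9.100,22.400,13.200] diag=74.132


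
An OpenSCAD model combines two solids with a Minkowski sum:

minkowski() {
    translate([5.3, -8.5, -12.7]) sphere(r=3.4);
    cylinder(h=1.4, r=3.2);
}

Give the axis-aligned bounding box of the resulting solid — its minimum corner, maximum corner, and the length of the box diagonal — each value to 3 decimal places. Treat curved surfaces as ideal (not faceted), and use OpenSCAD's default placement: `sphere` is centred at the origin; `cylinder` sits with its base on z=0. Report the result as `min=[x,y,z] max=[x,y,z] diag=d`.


min=[-1.300,-15.100,-16.100] max=[11.900,-1.900,-7.900] diag=20.389

A = translate([5.3, -8.5, -12.7]) sphere(r=3.4) → bbox [1.9,-11.9,-16.1] .. [8.7,-5.1,-9.3]
B = cylinder(h=1.4, r=3.2) → bbox [-3.2,-3.2,0] .. [3.2,3.2,1.4]
lo = A.lo+B.lo = [1.9-3.2, -11.9-3.2, -16.1+0] = [-1.300,-15.100,-16.100]
hi = A.hi+B.hi = [8.7+3.2, -5.1+3.2, -9.3+1.4] = [11.900,-1.900,-7.900]
diag = √(13.2²+13.2²+8.2²) = √415.72 = 20.389


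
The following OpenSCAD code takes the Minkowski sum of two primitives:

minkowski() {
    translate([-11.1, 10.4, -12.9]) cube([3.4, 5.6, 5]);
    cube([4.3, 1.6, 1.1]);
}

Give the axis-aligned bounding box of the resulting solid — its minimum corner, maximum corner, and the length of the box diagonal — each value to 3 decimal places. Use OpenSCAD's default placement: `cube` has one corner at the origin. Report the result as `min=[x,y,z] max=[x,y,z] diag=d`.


A = translate([-11.1, 10.4, -12.9]) cube([3.4, 5.6, 5]) → bbox [-11.1,10.4,-12.9] .. [-7.7,16,-7.9]
B = cube([4.3, 1.6, 1.1]) → bbox [0,0,0] .. [4.3,1.6,1.1]
lo = A.lo+B.lo = [-11.1+0, 10.4+0, -12.9+0] = [-11.100,10.400,-12.900]
hi = A.hi+B.hi = [-7.7+4.3, 16+1.6, -7.9+1.1] = [-3.400,17.600,-6.800]
diag = √(7.7²+7.2²+6.1²) = √148.34 = 12.179

min=[-11.100,10.400,-12.900] max=[-3.400,17.600,-6.800] diag=12.179
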